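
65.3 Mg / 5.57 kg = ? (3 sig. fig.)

(65.3 × 10^6) / (5.57 × 10^3) = 11.72 × 10^3

11700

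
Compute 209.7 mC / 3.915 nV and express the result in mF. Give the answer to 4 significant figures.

53560000000 mF

(209.7 × 10⁻³) / (3.915 × 10⁻⁹) = 53.5632 × 10⁶ F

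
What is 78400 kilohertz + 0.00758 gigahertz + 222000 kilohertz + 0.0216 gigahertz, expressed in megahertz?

329.58 megahertz

In megahertz:
  78400 kilohertz = 78400e-3 megahertz = 78.4
  0.00758 gigahertz = 0.00758e3 megahertz = 7.58
  222000 kilohertz = 222000e-3 megahertz = 222
  0.0216 gigahertz = 0.0216e3 megahertz = 21.6
Sum: 78.4 + 7.58 + 222 + 21.6 = 329.58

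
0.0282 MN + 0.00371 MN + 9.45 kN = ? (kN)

In kN:
  0.0282 MN = 0.0282 × 10³ kN = 28.2
  0.00371 MN = 0.00371 × 10³ kN = 3.71
  9.45 kN → 9.45
Sum: 28.2 + 3.71 + 9.45 = 41.36

41.36 kN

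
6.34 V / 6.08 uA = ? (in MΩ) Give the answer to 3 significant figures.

(6.34) / (6.08 × 10⁻⁶) = 1.0428 × 10⁶ Ω

1.04 MΩ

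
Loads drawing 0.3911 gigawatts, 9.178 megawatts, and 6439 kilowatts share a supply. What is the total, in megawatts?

In megawatts:
  0.3911 gigawatts = 0.3911e3 megawatts = 391.1
  9.178 megawatts → 9.178
  6439 kilowatts = 6439e-3 megawatts = 6.439
Sum: 391.1 + 9.178 + 6.439 = 406.717

406.717 megawatts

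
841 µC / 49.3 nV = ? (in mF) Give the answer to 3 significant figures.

17100000 mF

(841 × 10^-6) / (49.3 × 10^-9) = 17.059 × 10^3 F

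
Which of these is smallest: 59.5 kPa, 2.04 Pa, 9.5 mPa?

59.5 kPa = 59500 Pa
2.04 Pa = 2.04 Pa
9.5 mPa = 0.0095 Pa

9.5 mPa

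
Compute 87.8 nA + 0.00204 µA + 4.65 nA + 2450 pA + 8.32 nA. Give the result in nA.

In nA:
  87.8 nA → 87.8
  0.00204 µA = 0.00204 × 10^3 nA = 2.04
  4.65 nA → 4.65
  2450 pA = 2450 × 10^-3 nA = 2.45
  8.32 nA → 8.32
Sum: 87.8 + 2.04 + 4.65 + 2.45 + 8.32 = 105.26

105.26 nA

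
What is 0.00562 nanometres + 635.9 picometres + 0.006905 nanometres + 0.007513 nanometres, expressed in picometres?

655.938 picometres

In picometres:
  0.00562 nanometres = 0.00562e3 picometres = 5.62
  635.9 picometres → 635.9
  0.006905 nanometres = 0.006905e3 picometres = 6.905
  0.007513 nanometres = 0.007513e3 picometres = 7.513
Sum: 5.62 + 635.9 + 6.905 + 7.513 = 655.938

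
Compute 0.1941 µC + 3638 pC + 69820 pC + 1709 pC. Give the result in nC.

269.267 nC

In nC:
  0.1941 µC = 0.1941e3 nC = 194.1
  3638 pC = 3638e-3 nC = 3.638
  69820 pC = 69820e-3 nC = 69.82
  1709 pC = 1709e-3 nC = 1.709
Sum: 194.1 + 3.638 + 69.82 + 1.709 = 269.267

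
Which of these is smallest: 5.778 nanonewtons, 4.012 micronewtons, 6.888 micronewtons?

5.778 nanonewtons

5.778 nanonewtons = 0.000000005778 newtons
4.012 micronewtons = 0.000004012 newtons
6.888 micronewtons = 0.000006888 newtons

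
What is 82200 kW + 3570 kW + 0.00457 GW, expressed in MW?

In MW:
  82200 kW = 82200e-3 MW = 82.2
  3570 kW = 3570e-3 MW = 3.57
  0.00457 GW = 0.00457e3 MW = 4.57
Sum: 82.2 + 3.57 + 4.57 = 90.34

90.34 MW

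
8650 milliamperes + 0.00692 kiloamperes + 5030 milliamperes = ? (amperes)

20.6 amperes

In amperes:
  8650 milliamperes = 8650 × 10⁻³ amperes = 8.65
  0.00692 kiloamperes = 0.00692 × 10³ amperes = 6.92
  5030 milliamperes = 5030 × 10⁻³ amperes = 5.03
Sum: 8.65 + 6.92 + 5.03 = 20.6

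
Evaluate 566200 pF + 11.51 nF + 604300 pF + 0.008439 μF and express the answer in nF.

In nF:
  566200 pF = 566200 × 10⁻³ nF = 566.2
  11.51 nF → 11.51
  604300 pF = 604300 × 10⁻³ nF = 604.3
  0.008439 μF = 0.008439 × 10³ nF = 8.439
Sum: 566.2 + 11.51 + 604.3 + 8.439 = 1190.449

1190.449 nF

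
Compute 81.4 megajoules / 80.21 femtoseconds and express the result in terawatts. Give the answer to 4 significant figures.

(81.4e6) / (80.21e-15) = 1.01484e21 W

1015000000 terawatts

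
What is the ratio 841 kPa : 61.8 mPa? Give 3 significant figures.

13600000

(841 × 10³) / (61.8 × 10⁻³) = 13.61 × 10⁶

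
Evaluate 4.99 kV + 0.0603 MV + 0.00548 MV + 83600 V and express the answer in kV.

154.37 kV

In kV:
  4.99 kV → 4.99
  0.0603 MV = 0.0603 × 10^3 kV = 60.3
  0.00548 MV = 0.00548 × 10^3 kV = 5.48
  83600 V = 83600 × 10^-3 kV = 83.6
Sum: 4.99 + 60.3 + 5.48 + 83.6 = 154.37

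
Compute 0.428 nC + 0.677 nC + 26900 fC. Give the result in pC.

1131.9 pC

In pC:
  0.428 nC = 0.428e3 pC = 428
  0.677 nC = 0.677e3 pC = 677
  26900 fC = 26900e-3 pC = 26.9
Sum: 428 + 677 + 26.9 = 1131.9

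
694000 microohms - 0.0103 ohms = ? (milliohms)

683.7 milliohms

In milliohms:
  694000 microohms = 694000 × 10⁻³ milliohms = 694
  0.0103 ohms = 0.0103 × 10³ milliohms = 10.3
Difference: 694 - 10.3 = 683.7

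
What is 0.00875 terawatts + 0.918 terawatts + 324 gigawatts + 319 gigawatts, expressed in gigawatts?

In gigawatts:
  0.00875 terawatts = 0.00875 × 10^3 gigawatts = 8.75
  0.918 terawatts = 0.918 × 10^3 gigawatts = 918
  324 gigawatts → 324
  319 gigawatts → 319
Sum: 8.75 + 918 + 324 + 319 = 1569.75

1569.75 gigawatts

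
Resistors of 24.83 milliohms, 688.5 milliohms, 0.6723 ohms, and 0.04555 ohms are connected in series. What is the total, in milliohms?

In milliohms:
  24.83 milliohms → 24.83
  688.5 milliohms → 688.5
  0.6723 ohms = 0.6723 × 10³ milliohms = 672.3
  0.04555 ohms = 0.04555 × 10³ milliohms = 45.55
Sum: 24.83 + 688.5 + 672.3 + 45.55 = 1431.18

1431.18 milliohms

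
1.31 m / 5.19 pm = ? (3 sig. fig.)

(1.31) / (5.19 × 10⁻¹²) = 0.2524 × 10¹²

252000000000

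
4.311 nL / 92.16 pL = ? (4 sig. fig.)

46.78

(4.311 × 10^-9) / (92.16 × 10^-12) = 0.046777 × 10^3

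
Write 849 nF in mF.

nano = 10^-9, milli = 10^-3; factor is 10^-6.
849 × 10^-6 = 0.000849

0.000849 mF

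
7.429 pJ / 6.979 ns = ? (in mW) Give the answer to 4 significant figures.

(7.429 × 10⁻¹²) / (6.979 × 10⁻⁹) = 1.06448 × 10⁻³ W

1.064 mW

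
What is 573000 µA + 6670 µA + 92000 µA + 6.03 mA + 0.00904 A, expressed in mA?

In mA:
  573000 µA = 573000e-3 mA = 573
  6670 µA = 6670e-3 mA = 6.67
  92000 µA = 92000e-3 mA = 92
  6.03 mA → 6.03
  0.00904 A = 0.00904e3 mA = 9.04
Sum: 573 + 6.67 + 92 + 6.03 + 9.04 = 686.74

686.74 mA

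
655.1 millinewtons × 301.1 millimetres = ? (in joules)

655.1 × 10^-3 × 301.1 × 10^-3 = 197250.61 × 10^-6 J

0.19725061 joules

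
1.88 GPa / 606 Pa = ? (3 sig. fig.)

3100000

(1.88 × 10^9) / (606) = 0.003102 × 10^9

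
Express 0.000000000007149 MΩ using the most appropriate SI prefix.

= 7.149 × 10⁻⁶ Ω; 10⁻⁶ is micro.

7.149 uΩ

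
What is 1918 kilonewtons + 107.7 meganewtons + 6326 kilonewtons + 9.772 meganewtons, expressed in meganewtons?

In meganewtons:
  1918 kilonewtons = 1918e-3 meganewtons = 1.918
  107.7 meganewtons → 107.7
  6326 kilonewtons = 6326e-3 meganewtons = 6.326
  9.772 meganewtons → 9.772
Sum: 1.918 + 107.7 + 6.326 + 9.772 = 125.716

125.716 meganewtons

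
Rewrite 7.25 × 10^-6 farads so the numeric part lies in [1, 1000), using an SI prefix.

7.25 microfarads

= 7.25 × 10^-6 farads; 10^-6 is micro.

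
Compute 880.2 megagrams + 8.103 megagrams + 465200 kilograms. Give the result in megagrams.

In megagrams:
  880.2 megagrams → 880.2
  8.103 megagrams → 8.103
  465200 kilograms = 465200 × 10^-3 megagrams = 465.2
Sum: 880.2 + 8.103 + 465.2 = 1353.503

1353.503 megagrams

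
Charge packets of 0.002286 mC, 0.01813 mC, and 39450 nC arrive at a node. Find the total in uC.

In uC:
  0.002286 mC = 0.002286e3 uC = 2.286
  0.01813 mC = 0.01813e3 uC = 18.13
  39450 nC = 39450e-3 uC = 39.45
Sum: 2.286 + 18.13 + 39.45 = 59.866

59.866 uC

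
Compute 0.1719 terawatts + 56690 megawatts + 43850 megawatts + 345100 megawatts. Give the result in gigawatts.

In gigawatts:
  0.1719 terawatts = 0.1719e3 gigawatts = 171.9
  56690 megawatts = 56690e-3 gigawatts = 56.69
  43850 megawatts = 43850e-3 gigawatts = 43.85
  345100 megawatts = 345100e-3 gigawatts = 345.1
Sum: 171.9 + 56.69 + 43.85 + 345.1 = 617.54

617.54 gigawatts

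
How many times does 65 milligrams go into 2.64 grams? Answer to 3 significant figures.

40.6

(2.64) / (65e-3) = 0.04062e3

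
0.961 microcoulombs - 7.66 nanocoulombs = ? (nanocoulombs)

953.34 nanocoulombs

In nanocoulombs:
  0.961 microcoulombs = 0.961 × 10^3 nanocoulombs = 961
  7.66 nanocoulombs → 7.66
Difference: 961 - 7.66 = 953.34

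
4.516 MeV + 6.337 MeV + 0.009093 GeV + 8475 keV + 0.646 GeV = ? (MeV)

In MeV:
  4.516 MeV → 4.516
  6.337 MeV → 6.337
  0.009093 GeV = 0.009093 × 10^3 MeV = 9.093
  8475 keV = 8475 × 10^-3 MeV = 8.475
  0.646 GeV = 0.646 × 10^3 MeV = 646
Sum: 4.516 + 6.337 + 9.093 + 8.475 + 646 = 674.421

674.421 MeV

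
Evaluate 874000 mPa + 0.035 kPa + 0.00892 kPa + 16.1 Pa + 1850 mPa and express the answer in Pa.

In Pa:
  874000 mPa = 874000 × 10^-3 Pa = 874
  0.035 kPa = 0.035 × 10^3 Pa = 35
  0.00892 kPa = 0.00892 × 10^3 Pa = 8.92
  16.1 Pa → 16.1
  1850 mPa = 1850 × 10^-3 Pa = 1.85
Sum: 874 + 35 + 8.92 + 16.1 + 1.85 = 935.87

935.87 Pa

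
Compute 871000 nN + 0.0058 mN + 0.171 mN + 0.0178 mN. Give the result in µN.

In µN:
  871000 nN = 871000e-3 µN = 871
  0.0058 mN = 0.0058e3 µN = 5.8
  0.171 mN = 0.171e3 µN = 171
  0.0178 mN = 0.0178e3 µN = 17.8
Sum: 871 + 5.8 + 171 + 17.8 = 1065.6

1065.6 µN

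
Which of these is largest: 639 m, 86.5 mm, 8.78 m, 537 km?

639 m = 639 m
86.5 mm = 0.0865 m
8.78 m = 8.78 m
537 km = 537000 m

537 km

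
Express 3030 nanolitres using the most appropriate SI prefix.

= 3.03 × 10⁻⁶ litres; 10⁻⁶ is micro.

3.03 microlitres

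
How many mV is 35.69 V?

(no prefix) = 10^0, milli = 10^-3; factor is 10^3.
35.69 × 10^3 = 35690

35690 mV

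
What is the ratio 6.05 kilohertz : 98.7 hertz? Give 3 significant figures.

(6.05e3) / (98.7) = 0.0613e3

61.3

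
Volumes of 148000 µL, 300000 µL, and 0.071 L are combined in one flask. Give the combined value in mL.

In mL:
  148000 µL = 148000 × 10⁻³ mL = 148
  300000 µL = 300000 × 10⁻³ mL = 300
  0.071 L = 0.071 × 10³ mL = 71
Sum: 148 + 300 + 71 = 519

519 mL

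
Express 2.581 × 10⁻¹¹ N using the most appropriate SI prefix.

25.81 pN

= 25.81 × 10⁻¹² N; 10⁻¹² is pico.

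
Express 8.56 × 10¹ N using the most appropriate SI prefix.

85.6 N

= 85.6 N; mantissa already in [1, 1000).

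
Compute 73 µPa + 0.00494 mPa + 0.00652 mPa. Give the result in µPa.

84.46 µPa

In µPa:
  73 µPa → 73
  0.00494 mPa = 0.00494e3 µPa = 4.94
  0.00652 mPa = 0.00652e3 µPa = 6.52
Sum: 73 + 4.94 + 6.52 = 84.46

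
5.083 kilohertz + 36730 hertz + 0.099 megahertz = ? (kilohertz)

In kilohertz:
  5.083 kilohertz → 5.083
  36730 hertz = 36730 × 10⁻³ kilohertz = 36.73
  0.099 megahertz = 0.099 × 10³ kilohertz = 99
Sum: 5.083 + 36.73 + 99 = 140.813

140.813 kilohertz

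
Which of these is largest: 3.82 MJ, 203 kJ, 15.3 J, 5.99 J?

3.82 MJ = 3820000 J
203 kJ = 203000 J
15.3 J = 15.3 J
5.99 J = 5.99 J

3.82 MJ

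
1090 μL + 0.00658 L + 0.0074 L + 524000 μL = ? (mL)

In mL:
  1090 μL = 1090 × 10⁻³ mL = 1.09
  0.00658 L = 0.00658 × 10³ mL = 6.58
  0.0074 L = 0.0074 × 10³ mL = 7.4
  524000 μL = 524000 × 10⁻³ mL = 524
Sum: 1.09 + 6.58 + 7.4 + 524 = 539.07

539.07 mL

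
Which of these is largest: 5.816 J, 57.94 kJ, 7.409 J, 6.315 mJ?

5.816 J = 5.816 J
57.94 kJ = 57940 J
7.409 J = 7.409 J
6.315 mJ = 0.006315 J

57.94 kJ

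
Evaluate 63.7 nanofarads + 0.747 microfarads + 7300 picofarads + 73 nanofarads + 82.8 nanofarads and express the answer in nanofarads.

In nanofarads:
  63.7 nanofarads → 63.7
  0.747 microfarads = 0.747 × 10^3 nanofarads = 747
  7300 picofarads = 7300 × 10^-3 nanofarads = 7.3
  73 nanofarads → 73
  82.8 nanofarads → 82.8
Sum: 63.7 + 747 + 7.3 + 73 + 82.8 = 973.8

973.8 nanofarads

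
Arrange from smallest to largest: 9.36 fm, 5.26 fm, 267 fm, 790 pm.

9.36 fm = 0.00000000000000936 m
5.26 fm = 0.00000000000000526 m
267 fm = 0.000000000000267 m
790 pm = 0.00000000079 m

5.26 fm < 9.36 fm < 267 fm < 790 pm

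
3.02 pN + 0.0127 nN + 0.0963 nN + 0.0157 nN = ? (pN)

127.72 pN

In pN:
  3.02 pN → 3.02
  0.0127 nN = 0.0127 × 10³ pN = 12.7
  0.0963 nN = 0.0963 × 10³ pN = 96.3
  0.0157 nN = 0.0157 × 10³ pN = 15.7
Sum: 3.02 + 12.7 + 96.3 + 15.7 = 127.72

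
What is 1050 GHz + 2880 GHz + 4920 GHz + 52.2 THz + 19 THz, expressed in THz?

In THz:
  1050 GHz = 1050e-3 THz = 1.05
  2880 GHz = 2880e-3 THz = 2.88
  4920 GHz = 4920e-3 THz = 4.92
  52.2 THz → 52.2
  19 THz → 19
Sum: 1.05 + 2.88 + 4.92 + 52.2 + 19 = 80.05

80.05 THz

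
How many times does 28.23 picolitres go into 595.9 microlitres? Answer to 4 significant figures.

(595.9e-6) / (28.23e-12) = 21.109e6

21110000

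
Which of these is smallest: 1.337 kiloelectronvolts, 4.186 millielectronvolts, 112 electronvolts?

1.337 kiloelectronvolts = 1337 electronvolts
4.186 millielectronvolts = 0.004186 electronvolts
112 electronvolts = 112 electronvolts

4.186 millielectronvolts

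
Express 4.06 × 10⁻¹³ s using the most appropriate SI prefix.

406 fs

= 406 × 10⁻¹⁵ s; 10⁻¹⁵ is femto.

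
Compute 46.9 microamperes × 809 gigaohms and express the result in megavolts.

37.9421 megavolts

46.9 × 10^-6 × 809 × 10^9 = 37942.1 × 10^3 V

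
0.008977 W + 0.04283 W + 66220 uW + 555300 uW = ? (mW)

673.327 mW

In mW:
  0.008977 W = 0.008977 × 10³ mW = 8.977
  0.04283 W = 0.04283 × 10³ mW = 42.83
  66220 uW = 66220 × 10⁻³ mW = 66.22
  555300 uW = 555300 × 10⁻³ mW = 555.3
Sum: 8.977 + 42.83 + 66.22 + 555.3 = 673.327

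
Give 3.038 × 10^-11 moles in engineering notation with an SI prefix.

= 30.38 × 10^-12 moles; 10^-12 is pico.

30.38 picomoles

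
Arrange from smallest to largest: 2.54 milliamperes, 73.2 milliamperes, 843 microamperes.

843 microamperes < 2.54 milliamperes < 73.2 milliamperes

2.54 milliamperes = 0.00254 amperes
73.2 milliamperes = 0.0732 amperes
843 microamperes = 0.000843 amperes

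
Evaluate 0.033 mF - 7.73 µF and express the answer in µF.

25.27 µF

In µF:
  0.033 mF = 0.033 × 10^3 µF = 33
  7.73 µF → 7.73
Difference: 33 - 7.73 = 25.27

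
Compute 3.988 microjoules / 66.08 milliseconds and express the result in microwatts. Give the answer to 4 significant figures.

(3.988 × 10^-6) / (66.08 × 10^-3) = 0.0603511 × 10^-3 W

60.35 microwatts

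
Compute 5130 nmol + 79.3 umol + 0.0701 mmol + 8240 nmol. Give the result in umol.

In umol:
  5130 nmol = 5130 × 10^-3 umol = 5.13
  79.3 umol → 79.3
  0.0701 mmol = 0.0701 × 10^3 umol = 70.1
  8240 nmol = 8240 × 10^-3 umol = 8.24
Sum: 5.13 + 79.3 + 70.1 + 8.24 = 162.77

162.77 umol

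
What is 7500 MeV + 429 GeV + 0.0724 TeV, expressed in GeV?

508.9 GeV

In GeV:
  7500 MeV = 7500 × 10⁻³ GeV = 7.5
  429 GeV → 429
  0.0724 TeV = 0.0724 × 10³ GeV = 72.4
Sum: 7.5 + 429 + 72.4 = 508.9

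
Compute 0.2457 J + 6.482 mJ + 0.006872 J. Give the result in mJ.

259.054 mJ

In mJ:
  0.2457 J = 0.2457 × 10^3 mJ = 245.7
  6.482 mJ → 6.482
  0.006872 J = 0.006872 × 10^3 mJ = 6.872
Sum: 245.7 + 6.482 + 6.872 = 259.054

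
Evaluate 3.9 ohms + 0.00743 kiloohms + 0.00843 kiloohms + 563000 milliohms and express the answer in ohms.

582.76 ohms

In ohms:
  3.9 ohms → 3.9
  0.00743 kiloohms = 0.00743 × 10³ ohms = 7.43
  0.00843 kiloohms = 0.00843 × 10³ ohms = 8.43
  563000 milliohms = 563000 × 10⁻³ ohms = 563
Sum: 3.9 + 7.43 + 8.43 + 563 = 582.76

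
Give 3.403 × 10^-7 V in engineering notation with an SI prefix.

340.3 nV

= 340.3 × 10^-9 V; 10^-9 is nano.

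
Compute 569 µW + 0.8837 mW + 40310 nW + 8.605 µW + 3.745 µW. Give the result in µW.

In µW:
  569 µW → 569
  0.8837 mW = 0.8837e3 µW = 883.7
  40310 nW = 40310e-3 µW = 40.31
  8.605 µW → 8.605
  3.745 µW → 3.745
Sum: 569 + 883.7 + 40.31 + 8.605 + 3.745 = 1505.36

1505.36 µW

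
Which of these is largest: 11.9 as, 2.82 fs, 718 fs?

718 fs

11.9 as = 0.0000000000000000119 s
2.82 fs = 0.00000000000000282 s
718 fs = 0.000000000000718 s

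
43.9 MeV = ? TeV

mega = 10⁶, tera = 10¹²; factor is 10⁻⁶.
43.9 × 10⁻⁶ = 0.0000439

0.0000439 TeV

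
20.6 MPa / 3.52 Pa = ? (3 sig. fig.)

(20.6 × 10^6) / (3.52) = 5.852 × 10^6

5850000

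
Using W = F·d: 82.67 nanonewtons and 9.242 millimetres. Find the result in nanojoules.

0.76403614 nanojoules

82.67 × 10^-9 × 9.242 × 10^-3 = 764.03614 × 10^-12 J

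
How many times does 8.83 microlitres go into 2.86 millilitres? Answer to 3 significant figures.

(2.86 × 10^-3) / (8.83 × 10^-6) = 0.3239 × 10^3

324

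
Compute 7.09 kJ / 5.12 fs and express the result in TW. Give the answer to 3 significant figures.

(7.09 × 10^3) / (5.12 × 10^-15) = 1.3848 × 10^18 W

1380000 TW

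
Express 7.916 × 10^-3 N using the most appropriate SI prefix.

= 7.916 × 10^-3 N; 10^-3 is milli.

7.916 mN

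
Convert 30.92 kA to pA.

30920000000000000 pA

kilo = 10³, pico = 10⁻¹²; factor is 10¹⁵.
30.92 × 10¹⁵ = 30920000000000000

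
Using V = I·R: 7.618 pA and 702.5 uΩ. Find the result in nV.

7.618 × 10⁻¹² × 702.5 × 10⁻⁶ = 5351.645 × 10⁻¹⁸ V

0.000005351645 nV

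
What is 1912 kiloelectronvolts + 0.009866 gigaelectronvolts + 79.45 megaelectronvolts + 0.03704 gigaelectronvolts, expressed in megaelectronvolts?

128.268 megaelectronvolts

In megaelectronvolts:
  1912 kiloelectronvolts = 1912 × 10^-3 megaelectronvolts = 1.912
  0.009866 gigaelectronvolts = 0.009866 × 10^3 megaelectronvolts = 9.866
  79.45 megaelectronvolts → 79.45
  0.03704 gigaelectronvolts = 0.03704 × 10^3 megaelectronvolts = 37.04
Sum: 1.912 + 9.866 + 79.45 + 37.04 = 128.268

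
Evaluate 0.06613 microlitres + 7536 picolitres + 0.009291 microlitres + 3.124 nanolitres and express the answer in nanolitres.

In nanolitres:
  0.06613 microlitres = 0.06613 × 10^3 nanolitres = 66.13
  7536 picolitres = 7536 × 10^-3 nanolitres = 7.536
  0.009291 microlitres = 0.009291 × 10^3 nanolitres = 9.291
  3.124 nanolitres → 3.124
Sum: 66.13 + 7.536 + 9.291 + 3.124 = 86.081

86.081 nanolitres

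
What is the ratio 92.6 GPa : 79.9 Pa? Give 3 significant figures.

1160000000

(92.6 × 10⁹) / (79.9) = 1.159 × 10⁹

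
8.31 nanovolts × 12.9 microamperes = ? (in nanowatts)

8.31 × 10⁻⁹ × 12.9 × 10⁻⁶ = 107.199 × 10⁻¹⁵ W

0.000107199 nanowatts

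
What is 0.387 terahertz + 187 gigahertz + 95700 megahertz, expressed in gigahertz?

669.7 gigahertz

In gigahertz:
  0.387 terahertz = 0.387 × 10³ gigahertz = 387
  187 gigahertz → 187
  95700 megahertz = 95700 × 10⁻³ gigahertz = 95.7
Sum: 387 + 187 + 95.7 = 669.7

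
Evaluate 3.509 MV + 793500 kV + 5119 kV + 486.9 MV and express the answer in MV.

1289.028 MV

In MV:
  3.509 MV → 3.509
  793500 kV = 793500e-3 MV = 793.5
  5119 kV = 5119e-3 MV = 5.119
  486.9 MV → 486.9
Sum: 3.509 + 793.5 + 5.119 + 486.9 = 1289.028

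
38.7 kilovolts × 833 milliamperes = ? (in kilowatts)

32.2371 kilowatts

38.7e3 × 833e-3 = 32237.1 W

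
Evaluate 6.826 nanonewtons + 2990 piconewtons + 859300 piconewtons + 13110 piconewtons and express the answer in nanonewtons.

In nanonewtons:
  6.826 nanonewtons → 6.826
  2990 piconewtons = 2990e-3 nanonewtons = 2.99
  859300 piconewtons = 859300e-3 nanonewtons = 859.3
  13110 piconewtons = 13110e-3 nanonewtons = 13.11
Sum: 6.826 + 2.99 + 859.3 + 13.11 = 882.226

882.226 nanonewtons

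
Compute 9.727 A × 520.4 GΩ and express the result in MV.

9.727 × 520.4 × 10^9 = 5061.9308 × 10^9 V

5061930.8 MV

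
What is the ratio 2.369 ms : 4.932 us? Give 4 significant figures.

(2.369 × 10⁻³) / (4.932 × 10⁻⁶) = 0.48033 × 10³

480.3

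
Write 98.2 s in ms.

(no prefix) = 1e0, milli = 1e-3; factor is 1e3.
98.2 × 1e3 = 98200

98200 ms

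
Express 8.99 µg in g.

micro = 10^-6, (no prefix) = 10^0; factor is 10^-6.
8.99 × 10^-6 = 0.00000899

0.00000899 g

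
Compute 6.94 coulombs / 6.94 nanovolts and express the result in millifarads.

(6.94) / (6.94 × 10⁻⁹) = 1 × 10⁹ F

1000000000000 millifarads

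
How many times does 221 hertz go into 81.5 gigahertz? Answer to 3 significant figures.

(81.5 × 10⁹) / (221) = 0.3688 × 10⁹

369000000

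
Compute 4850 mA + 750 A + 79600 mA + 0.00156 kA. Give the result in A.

In A:
  4850 mA = 4850e-3 A = 4.85
  750 A → 750
  79600 mA = 79600e-3 A = 79.6
  0.00156 kA = 0.00156e3 A = 1.56
Sum: 4.85 + 750 + 79.6 + 1.56 = 836.01

836.01 A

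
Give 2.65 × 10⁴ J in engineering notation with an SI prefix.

= 26.5 × 10³ J; 10³ is kilo.

26.5 kJ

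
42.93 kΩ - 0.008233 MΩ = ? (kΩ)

34.697 kΩ

In kΩ:
  42.93 kΩ → 42.93
  0.008233 MΩ = 0.008233 × 10³ kΩ = 8.233
Difference: 42.93 - 8.233 = 34.697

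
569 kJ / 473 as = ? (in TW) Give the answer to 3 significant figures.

1200000000 TW

(569 × 10³) / (473 × 10⁻¹⁸) = 1.203 × 10²¹ W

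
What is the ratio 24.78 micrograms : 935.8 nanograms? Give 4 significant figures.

26.48

(24.78e-6) / (935.8e-9) = 0.02648e3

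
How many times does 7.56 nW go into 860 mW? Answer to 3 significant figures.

114000000

(860 × 10^-3) / (7.56 × 10^-9) = 113.8 × 10^6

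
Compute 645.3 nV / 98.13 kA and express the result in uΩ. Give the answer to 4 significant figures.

0.000006576 uΩ

(645.3e-9) / (98.13e3) = 6.57597e-12 Ω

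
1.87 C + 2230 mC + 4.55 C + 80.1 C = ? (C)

88.75 C

In C:
  1.87 C → 1.87
  2230 mC = 2230e-3 C = 2.23
  4.55 C → 4.55
  80.1 C → 80.1
Sum: 1.87 + 2.23 + 4.55 + 80.1 = 88.75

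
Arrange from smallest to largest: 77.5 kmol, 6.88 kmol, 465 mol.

465 mol < 6.88 kmol < 77.5 kmol

77.5 kmol = 77500 mol
6.88 kmol = 6880 mol
465 mol = 465 mol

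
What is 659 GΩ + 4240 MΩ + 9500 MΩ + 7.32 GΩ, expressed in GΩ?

In GΩ:
  659 GΩ → 659
  4240 MΩ = 4240 × 10^-3 GΩ = 4.24
  9500 MΩ = 9500 × 10^-3 GΩ = 9.5
  7.32 GΩ → 7.32
Sum: 659 + 4.24 + 9.5 + 7.32 = 680.06

680.06 GΩ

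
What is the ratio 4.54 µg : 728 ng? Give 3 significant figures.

6.24

(4.54e-6) / (728e-9) = 0.006236e3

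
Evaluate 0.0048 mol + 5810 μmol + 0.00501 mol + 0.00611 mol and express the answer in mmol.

In mmol:
  0.0048 mol = 0.0048e3 mmol = 4.8
  5810 μmol = 5810e-3 mmol = 5.81
  0.00501 mol = 0.00501e3 mmol = 5.01
  0.00611 mol = 0.00611e3 mmol = 6.11
Sum: 4.8 + 5.81 + 5.01 + 6.11 = 21.73

21.73 mmol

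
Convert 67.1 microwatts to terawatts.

0.0000000000000000671 terawatts

micro = 10⁻⁶, tera = 10¹²; factor is 10⁻¹⁸.
67.1 × 10⁻¹⁸ = 0.0000000000000000671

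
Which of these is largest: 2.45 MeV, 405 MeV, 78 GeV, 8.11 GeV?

78 GeV

2.45 MeV = 2450000 eV
405 MeV = 405000000 eV
78 GeV = 78000000000 eV
8.11 GeV = 8110000000 eV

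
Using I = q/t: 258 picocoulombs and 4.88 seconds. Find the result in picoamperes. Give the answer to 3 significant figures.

52.9 picoamperes

(258e-12) / (4.88) = 52.869e-12 A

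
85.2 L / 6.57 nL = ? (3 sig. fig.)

(85.2) / (6.57 × 10⁻⁹) = 12.97 × 10⁹

13000000000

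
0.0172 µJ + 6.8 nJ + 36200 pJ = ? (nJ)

In nJ:
  0.0172 µJ = 0.0172 × 10^3 nJ = 17.2
  6.8 nJ → 6.8
  36200 pJ = 36200 × 10^-3 nJ = 36.2
Sum: 17.2 + 6.8 + 36.2 = 60.2

60.2 nJ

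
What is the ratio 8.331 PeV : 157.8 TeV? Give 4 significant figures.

(8.331e15) / (157.8e12) = 0.052795e3

52.79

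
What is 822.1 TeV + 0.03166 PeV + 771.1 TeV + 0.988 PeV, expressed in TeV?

2612.86 TeV

In TeV:
  822.1 TeV → 822.1
  0.03166 PeV = 0.03166 × 10^3 TeV = 31.66
  771.1 TeV → 771.1
  0.988 PeV = 0.988 × 10^3 TeV = 988
Sum: 822.1 + 31.66 + 771.1 + 988 = 2612.86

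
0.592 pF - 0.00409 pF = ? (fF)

587.91 fF

In fF:
  0.592 pF = 0.592e3 fF = 592
  0.00409 pF = 0.00409e3 fF = 4.09
Difference: 592 - 4.09 = 587.91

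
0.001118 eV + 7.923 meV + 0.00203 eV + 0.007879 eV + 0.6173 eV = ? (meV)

636.25 meV

In meV:
  0.001118 eV = 0.001118 × 10^3 meV = 1.118
  7.923 meV → 7.923
  0.00203 eV = 0.00203 × 10^3 meV = 2.03
  0.007879 eV = 0.007879 × 10^3 meV = 7.879
  0.6173 eV = 0.6173 × 10^3 meV = 617.3
Sum: 1.118 + 7.923 + 2.03 + 7.879 + 617.3 = 636.25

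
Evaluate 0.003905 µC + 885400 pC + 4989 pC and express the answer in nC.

In nC:
  0.003905 µC = 0.003905 × 10³ nC = 3.905
  885400 pC = 885400 × 10⁻³ nC = 885.4
  4989 pC = 4989 × 10⁻³ nC = 4.989
Sum: 3.905 + 885.4 + 4.989 = 894.294

894.294 nC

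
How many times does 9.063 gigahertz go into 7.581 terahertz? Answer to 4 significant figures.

(7.581 × 10^12) / (9.063 × 10^9) = 0.83648 × 10^3

836.5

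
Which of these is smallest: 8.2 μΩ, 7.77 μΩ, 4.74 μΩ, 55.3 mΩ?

4.74 μΩ

8.2 μΩ = 0.0000082 Ω
7.77 μΩ = 0.00000777 Ω
4.74 μΩ = 0.00000474 Ω
55.3 mΩ = 0.0553 Ω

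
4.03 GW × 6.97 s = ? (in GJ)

4.03 × 10^9 × 6.97 = 28.0891 × 10^9 J

28.0891 GJ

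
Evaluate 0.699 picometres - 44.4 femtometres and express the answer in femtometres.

654.6 femtometres

In femtometres:
  0.699 picometres = 0.699e3 femtometres = 699
  44.4 femtometres → 44.4
Difference: 699 - 44.4 = 654.6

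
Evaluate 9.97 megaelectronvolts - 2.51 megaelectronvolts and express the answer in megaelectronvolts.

In megaelectronvolts:
  9.97 megaelectronvolts → 9.97
  2.51 megaelectronvolts → 2.51
Difference: 9.97 - 2.51 = 7.46

7.46 megaelectronvolts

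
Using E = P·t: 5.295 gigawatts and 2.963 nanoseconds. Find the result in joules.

15.689085 joules

5.295 × 10⁹ × 2.963 × 10⁻⁹ = 15.689085 J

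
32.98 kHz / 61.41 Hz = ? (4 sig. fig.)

537.0

(32.98 × 10^3) / (61.41) = 0.53705 × 10^3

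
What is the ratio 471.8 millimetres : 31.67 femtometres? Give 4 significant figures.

14900000000000

(471.8 × 10⁻³) / (31.67 × 10⁻¹⁵) = 14.897 × 10¹²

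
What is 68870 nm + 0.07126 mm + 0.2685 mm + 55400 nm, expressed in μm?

In μm:
  68870 nm = 68870 × 10^-3 μm = 68.87
  0.07126 mm = 0.07126 × 10^3 μm = 71.26
  0.2685 mm = 0.2685 × 10^3 μm = 268.5
  55400 nm = 55400 × 10^-3 μm = 55.4
Sum: 68.87 + 71.26 + 268.5 + 55.4 = 464.03

464.03 μm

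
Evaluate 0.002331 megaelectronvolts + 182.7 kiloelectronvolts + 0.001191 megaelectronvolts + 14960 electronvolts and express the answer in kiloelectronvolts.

201.182 kiloelectronvolts

In kiloelectronvolts:
  0.002331 megaelectronvolts = 0.002331 × 10³ kiloelectronvolts = 2.331
  182.7 kiloelectronvolts → 182.7
  0.001191 megaelectronvolts = 0.001191 × 10³ kiloelectronvolts = 1.191
  14960 electronvolts = 14960 × 10⁻³ kiloelectronvolts = 14.96
Sum: 2.331 + 182.7 + 1.191 + 14.96 = 201.182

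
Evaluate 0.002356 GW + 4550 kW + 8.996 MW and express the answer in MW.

In MW:
  0.002356 GW = 0.002356 × 10³ MW = 2.356
  4550 kW = 4550 × 10⁻³ MW = 4.55
  8.996 MW → 8.996
Sum: 2.356 + 4.55 + 8.996 = 15.902

15.902 MW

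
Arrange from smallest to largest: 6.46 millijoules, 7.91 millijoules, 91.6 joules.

6.46 millijoules = 0.00646 joules
7.91 millijoules = 0.00791 joules
91.6 joules = 91.6 joules

6.46 millijoules < 7.91 millijoules < 91.6 joules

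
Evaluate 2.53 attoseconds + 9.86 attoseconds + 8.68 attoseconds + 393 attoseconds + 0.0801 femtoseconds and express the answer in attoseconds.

In attoseconds:
  2.53 attoseconds → 2.53
  9.86 attoseconds → 9.86
  8.68 attoseconds → 8.68
  393 attoseconds → 393
  0.0801 femtoseconds = 0.0801e3 attoseconds = 80.1
Sum: 2.53 + 9.86 + 8.68 + 393 + 80.1 = 494.17

494.17 attoseconds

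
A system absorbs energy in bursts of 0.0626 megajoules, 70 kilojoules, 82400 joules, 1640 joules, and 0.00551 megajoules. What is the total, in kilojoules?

222.15 kilojoules

In kilojoules:
  0.0626 megajoules = 0.0626 × 10³ kilojoules = 62.6
  70 kilojoules → 70
  82400 joules = 82400 × 10⁻³ kilojoules = 82.4
  1640 joules = 1640 × 10⁻³ kilojoules = 1.64
  0.00551 megajoules = 0.00551 × 10³ kilojoules = 5.51
Sum: 62.6 + 70 + 82.4 + 1.64 + 5.51 = 222.15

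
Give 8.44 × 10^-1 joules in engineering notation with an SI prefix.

844 millijoules

= 844 × 10^-3 joules; 10^-3 is milli.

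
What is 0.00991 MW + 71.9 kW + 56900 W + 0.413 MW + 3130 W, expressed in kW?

In kW:
  0.00991 MW = 0.00991e3 kW = 9.91
  71.9 kW → 71.9
  56900 W = 56900e-3 kW = 56.9
  0.413 MW = 0.413e3 kW = 413
  3130 W = 3130e-3 kW = 3.13
Sum: 9.91 + 71.9 + 56.9 + 413 + 3.13 = 554.84

554.84 kW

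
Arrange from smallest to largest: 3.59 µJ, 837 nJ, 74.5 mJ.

3.59 µJ = 0.00000359 J
837 nJ = 0.000000837 J
74.5 mJ = 0.0745 J

837 nJ < 3.59 µJ < 74.5 mJ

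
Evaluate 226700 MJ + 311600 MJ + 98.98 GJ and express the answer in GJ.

637.28 GJ

In GJ:
  226700 MJ = 226700e-3 GJ = 226.7
  311600 MJ = 311600e-3 GJ = 311.6
  98.98 GJ → 98.98
Sum: 226.7 + 311.6 + 98.98 = 637.28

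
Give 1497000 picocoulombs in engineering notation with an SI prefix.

1.497 microcoulombs

= 1.497 × 10⁻⁶ coulombs; 10⁻⁶ is micro.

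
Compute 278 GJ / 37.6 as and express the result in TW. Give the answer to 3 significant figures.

7390000000000000 TW

(278e9) / (37.6e-18) = 7.3936e27 W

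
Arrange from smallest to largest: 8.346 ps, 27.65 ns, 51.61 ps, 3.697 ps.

3.697 ps < 8.346 ps < 51.61 ps < 27.65 ns

8.346 ps = 0.000000000008346 s
27.65 ns = 0.00000002765 s
51.61 ps = 0.00000000005161 s
3.697 ps = 0.000000000003697 s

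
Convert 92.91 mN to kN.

milli = 10^-3, kilo = 10^3; factor is 10^-6.
92.91 × 10^-6 = 0.00009291

0.00009291 kN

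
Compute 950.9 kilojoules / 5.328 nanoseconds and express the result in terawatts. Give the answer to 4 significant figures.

(950.9 × 10^3) / (5.328 × 10^-9) = 178.472 × 10^12 W

178.5 terawatts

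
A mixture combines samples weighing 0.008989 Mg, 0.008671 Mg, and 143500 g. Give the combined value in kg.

In kg:
  0.008989 Mg = 0.008989 × 10^3 kg = 8.989
  0.008671 Mg = 0.008671 × 10^3 kg = 8.671
  143500 g = 143500 × 10^-3 kg = 143.5
Sum: 8.989 + 8.671 + 143.5 = 161.16

161.16 kg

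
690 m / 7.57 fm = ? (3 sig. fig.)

(690) / (7.57e-15) = 91.15e15

91100000000000000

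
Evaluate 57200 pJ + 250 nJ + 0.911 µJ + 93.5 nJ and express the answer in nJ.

1311.7 nJ

In nJ:
  57200 pJ = 57200e-3 nJ = 57.2
  250 nJ → 250
  0.911 µJ = 0.911e3 nJ = 911
  93.5 nJ → 93.5
Sum: 57.2 + 250 + 911 + 93.5 = 1311.7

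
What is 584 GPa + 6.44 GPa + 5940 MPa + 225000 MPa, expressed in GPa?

821.38 GPa

In GPa:
  584 GPa → 584
  6.44 GPa → 6.44
  5940 MPa = 5940 × 10⁻³ GPa = 5.94
  225000 MPa = 225000 × 10⁻³ GPa = 225
Sum: 584 + 6.44 + 5.94 + 225 = 821.38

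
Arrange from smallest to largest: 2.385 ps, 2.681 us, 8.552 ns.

2.385 ps = 0.000000000002385 s
2.681 us = 0.000002681 s
8.552 ns = 0.000000008552 s

2.385 ps < 8.552 ns < 2.681 us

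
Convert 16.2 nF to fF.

16200000 fF

nano = 1e-9, femto = 1e-15; factor is 1e6.
16.2 × 1e6 = 16200000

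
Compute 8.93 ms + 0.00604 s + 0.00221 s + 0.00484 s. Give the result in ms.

In ms:
  8.93 ms → 8.93
  0.00604 s = 0.00604e3 ms = 6.04
  0.00221 s = 0.00221e3 ms = 2.21
  0.00484 s = 0.00484e3 ms = 4.84
Sum: 8.93 + 6.04 + 2.21 + 4.84 = 22.02

22.02 ms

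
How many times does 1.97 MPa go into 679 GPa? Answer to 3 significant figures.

(679e9) / (1.97e6) = 344.7e3

345000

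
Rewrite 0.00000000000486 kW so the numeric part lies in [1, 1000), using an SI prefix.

4.86 nW

= 4.86 × 10⁻⁹ W; 10⁻⁹ is nano.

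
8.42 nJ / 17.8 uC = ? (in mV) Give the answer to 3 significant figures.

(8.42 × 10^-9) / (17.8 × 10^-6) = 0.47303 × 10^-3 V

0.473 mV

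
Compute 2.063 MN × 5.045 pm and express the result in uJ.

10.407835 uJ

2.063e6 × 5.045e-12 = 10.407835e-6 J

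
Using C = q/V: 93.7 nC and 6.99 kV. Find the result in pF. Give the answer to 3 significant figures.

13.4 pF

(93.7e-9) / (6.99e3) = 13.405e-12 F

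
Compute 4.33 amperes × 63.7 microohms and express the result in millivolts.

0.275821 millivolts

4.33 × 63.7 × 10⁻⁶ = 275.821 × 10⁻⁶ V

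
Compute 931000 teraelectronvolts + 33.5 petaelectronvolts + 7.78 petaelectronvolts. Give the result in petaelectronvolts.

972.28 petaelectronvolts

In petaelectronvolts:
  931000 teraelectronvolts = 931000e-3 petaelectronvolts = 931
  33.5 petaelectronvolts → 33.5
  7.78 petaelectronvolts → 7.78
Sum: 931 + 33.5 + 7.78 = 972.28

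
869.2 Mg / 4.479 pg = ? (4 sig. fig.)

(869.2e6) / (4.479e-12) = 194.06e18

194100000000000000000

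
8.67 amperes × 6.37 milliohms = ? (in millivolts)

55.2279 millivolts

8.67 × 6.37 × 10^-3 = 55.2279 × 10^-3 V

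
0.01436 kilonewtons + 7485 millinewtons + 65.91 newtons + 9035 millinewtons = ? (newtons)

96.79 newtons

In newtons:
  0.01436 kilonewtons = 0.01436 × 10³ newtons = 14.36
  7485 millinewtons = 7485 × 10⁻³ newtons = 7.485
  65.91 newtons → 65.91
  9035 millinewtons = 9035 × 10⁻³ newtons = 9.035
Sum: 14.36 + 7.485 + 65.91 + 9.035 = 96.79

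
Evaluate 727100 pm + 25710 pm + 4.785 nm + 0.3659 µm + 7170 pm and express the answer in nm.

In nm:
  727100 pm = 727100 × 10⁻³ nm = 727.1
  25710 pm = 25710 × 10⁻³ nm = 25.71
  4.785 nm → 4.785
  0.3659 µm = 0.3659 × 10³ nm = 365.9
  7170 pm = 7170 × 10⁻³ nm = 7.17
Sum: 727.1 + 25.71 + 4.785 + 365.9 + 7.17 = 1130.665

1130.665 nm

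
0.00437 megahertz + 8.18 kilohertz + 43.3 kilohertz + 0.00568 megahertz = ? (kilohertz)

61.53 kilohertz

In kilohertz:
  0.00437 megahertz = 0.00437 × 10³ kilohertz = 4.37
  8.18 kilohertz → 8.18
  43.3 kilohertz → 43.3
  0.00568 megahertz = 0.00568 × 10³ kilohertz = 5.68
Sum: 4.37 + 8.18 + 43.3 + 5.68 = 61.53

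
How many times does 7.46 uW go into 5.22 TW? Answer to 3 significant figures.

(5.22 × 10¹²) / (7.46 × 10⁻⁶) = 0.6997 × 10¹⁸

700000000000000000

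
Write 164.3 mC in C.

milli = 10^-3, (no prefix) = 10^0; factor is 10^-3.
164.3 × 10^-3 = 0.1643

0.1643 C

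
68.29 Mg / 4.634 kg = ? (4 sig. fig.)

(68.29 × 10^6) / (4.634 × 10^3) = 14.737 × 10^3

14740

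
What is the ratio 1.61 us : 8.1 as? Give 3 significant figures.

(1.61 × 10^-6) / (8.1 × 10^-18) = 0.1988 × 10^12

199000000000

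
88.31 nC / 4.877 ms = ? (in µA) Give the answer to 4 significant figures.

(88.31e-9) / (4.877e-3) = 18.1074e-6 A

18.11 µA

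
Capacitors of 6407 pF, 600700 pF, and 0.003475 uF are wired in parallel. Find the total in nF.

610.582 nF

In nF:
  6407 pF = 6407 × 10^-3 nF = 6.407
  600700 pF = 600700 × 10^-3 nF = 600.7
  0.003475 uF = 0.003475 × 10^3 nF = 3.475
Sum: 6.407 + 600.7 + 3.475 = 610.582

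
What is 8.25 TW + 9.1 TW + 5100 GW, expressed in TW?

22.45 TW

In TW:
  8.25 TW → 8.25
  9.1 TW → 9.1
  5100 GW = 5100 × 10^-3 TW = 5.1
Sum: 8.25 + 9.1 + 5.1 = 22.45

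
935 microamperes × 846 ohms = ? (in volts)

0.79101 volts

935 × 10⁻⁶ × 846 = 791010 × 10⁻⁶ V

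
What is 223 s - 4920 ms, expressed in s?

In s:
  223 s → 223
  4920 ms = 4920 × 10⁻³ s = 4.92
Difference: 223 - 4.92 = 218.08

218.08 s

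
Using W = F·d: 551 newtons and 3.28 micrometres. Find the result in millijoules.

1.80728 millijoules

551 × 3.28 × 10^-6 = 1807.28 × 10^-6 J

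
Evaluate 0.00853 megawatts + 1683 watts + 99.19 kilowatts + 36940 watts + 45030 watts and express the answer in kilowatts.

191.373 kilowatts

In kilowatts:
  0.00853 megawatts = 0.00853 × 10³ kilowatts = 8.53
  1683 watts = 1683 × 10⁻³ kilowatts = 1.683
  99.19 kilowatts → 99.19
  36940 watts = 36940 × 10⁻³ kilowatts = 36.94
  45030 watts = 45030 × 10⁻³ kilowatts = 45.03
Sum: 8.53 + 1.683 + 99.19 + 36.94 + 45.03 = 191.373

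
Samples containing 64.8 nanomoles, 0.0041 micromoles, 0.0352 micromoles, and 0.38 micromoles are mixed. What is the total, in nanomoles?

In nanomoles:
  64.8 nanomoles → 64.8
  0.0041 micromoles = 0.0041 × 10^3 nanomoles = 4.1
  0.0352 micromoles = 0.0352 × 10^3 nanomoles = 35.2
  0.38 micromoles = 0.38 × 10^3 nanomoles = 380
Sum: 64.8 + 4.1 + 35.2 + 380 = 484.1

484.1 nanomoles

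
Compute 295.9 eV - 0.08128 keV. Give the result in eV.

In eV:
  295.9 eV → 295.9
  0.08128 keV = 0.08128 × 10^3 eV = 81.28
Difference: 295.9 - 81.28 = 214.62

214.62 eV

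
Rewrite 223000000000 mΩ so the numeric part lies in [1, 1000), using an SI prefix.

= 223 × 10^6 Ω; 10^6 is mega.

223 MΩ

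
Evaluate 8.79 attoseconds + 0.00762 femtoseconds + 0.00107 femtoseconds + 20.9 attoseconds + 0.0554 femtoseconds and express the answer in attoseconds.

In attoseconds:
  8.79 attoseconds → 8.79
  0.00762 femtoseconds = 0.00762 × 10^3 attoseconds = 7.62
  0.00107 femtoseconds = 0.00107 × 10^3 attoseconds = 1.07
  20.9 attoseconds → 20.9
  0.0554 femtoseconds = 0.0554 × 10^3 attoseconds = 55.4
Sum: 8.79 + 7.62 + 1.07 + 20.9 + 55.4 = 93.78

93.78 attoseconds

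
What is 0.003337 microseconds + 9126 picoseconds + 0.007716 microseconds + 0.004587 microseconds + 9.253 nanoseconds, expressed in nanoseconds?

In nanoseconds:
  0.003337 microseconds = 0.003337 × 10³ nanoseconds = 3.337
  9126 picoseconds = 9126 × 10⁻³ nanoseconds = 9.126
  0.007716 microseconds = 0.007716 × 10³ nanoseconds = 7.716
  0.004587 microseconds = 0.004587 × 10³ nanoseconds = 4.587
  9.253 nanoseconds → 9.253
Sum: 3.337 + 9.126 + 7.716 + 4.587 + 9.253 = 34.019

34.019 nanoseconds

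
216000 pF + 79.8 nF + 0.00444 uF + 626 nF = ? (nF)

In nF:
  216000 pF = 216000e-3 nF = 216
  79.8 nF → 79.8
  0.00444 uF = 0.00444e3 nF = 4.44
  626 nF → 626
Sum: 216 + 79.8 + 4.44 + 626 = 926.24

926.24 nF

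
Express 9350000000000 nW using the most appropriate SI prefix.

= 9.35 × 10^3 W; 10^3 is kilo.

9.35 kW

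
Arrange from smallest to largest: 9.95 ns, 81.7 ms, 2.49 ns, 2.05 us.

9.95 ns = 0.00000000995 s
81.7 ms = 0.0817 s
2.49 ns = 0.00000000249 s
2.05 us = 0.00000205 s

2.49 ns < 9.95 ns < 2.05 us < 81.7 ms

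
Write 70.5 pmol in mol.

pico = 10⁻¹², (no prefix) = 10⁰; factor is 10⁻¹².
70.5 × 10⁻¹² = 0.0000000000705

0.0000000000705 mol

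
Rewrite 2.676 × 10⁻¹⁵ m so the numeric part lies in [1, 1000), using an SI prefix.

2.676 fm

= 2.676 × 10⁻¹⁵ m; 10⁻¹⁵ is femto.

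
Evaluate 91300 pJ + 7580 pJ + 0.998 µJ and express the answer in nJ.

In nJ:
  91300 pJ = 91300 × 10^-3 nJ = 91.3
  7580 pJ = 7580 × 10^-3 nJ = 7.58
  0.998 µJ = 0.998 × 10^3 nJ = 998
Sum: 91.3 + 7.58 + 998 = 1096.88

1096.88 nJ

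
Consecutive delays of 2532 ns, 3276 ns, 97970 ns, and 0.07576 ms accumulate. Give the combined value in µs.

In µs:
  2532 ns = 2532e-3 µs = 2.532
  3276 ns = 3276e-3 µs = 3.276
  97970 ns = 97970e-3 µs = 97.97
  0.07576 ms = 0.07576e3 µs = 75.76
Sum: 2.532 + 3.276 + 97.97 + 75.76 = 179.538

179.538 µs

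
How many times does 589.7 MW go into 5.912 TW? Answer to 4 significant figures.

10030

(5.912 × 10^12) / (589.7 × 10^6) = 0.010025 × 10^6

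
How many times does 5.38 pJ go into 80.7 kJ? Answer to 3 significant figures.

(80.7e3) / (5.38e-12) = 15e15

15000000000000000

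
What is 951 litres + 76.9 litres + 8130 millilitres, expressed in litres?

In litres:
  951 litres → 951
  76.9 litres → 76.9
  8130 millilitres = 8130 × 10⁻³ litres = 8.13
Sum: 951 + 76.9 + 8.13 = 1036.03

1036.03 litres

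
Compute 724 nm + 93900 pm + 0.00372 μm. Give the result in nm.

821.62 nm

In nm:
  724 nm → 724
  93900 pm = 93900 × 10⁻³ nm = 93.9
  0.00372 μm = 0.00372 × 10³ nm = 3.72
Sum: 724 + 93.9 + 3.72 = 821.62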